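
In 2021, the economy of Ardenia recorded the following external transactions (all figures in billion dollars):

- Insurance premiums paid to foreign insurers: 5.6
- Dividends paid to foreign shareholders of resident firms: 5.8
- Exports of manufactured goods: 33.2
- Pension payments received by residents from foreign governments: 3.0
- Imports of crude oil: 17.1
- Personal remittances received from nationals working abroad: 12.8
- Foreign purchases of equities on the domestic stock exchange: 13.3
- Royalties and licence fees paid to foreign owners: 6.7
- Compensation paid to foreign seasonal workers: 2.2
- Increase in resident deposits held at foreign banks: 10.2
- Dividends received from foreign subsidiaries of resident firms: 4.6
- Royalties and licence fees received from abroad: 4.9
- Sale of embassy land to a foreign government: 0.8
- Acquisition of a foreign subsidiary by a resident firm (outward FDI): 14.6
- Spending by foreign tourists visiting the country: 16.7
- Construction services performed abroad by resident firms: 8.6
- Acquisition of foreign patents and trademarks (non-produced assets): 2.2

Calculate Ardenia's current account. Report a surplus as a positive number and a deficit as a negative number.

46.4

Goods: -17.1 + 33.2 = 16.1
Services: -6.7 + 4.9 + 8.6 + 16.7 - 5.6 = 17.9
Primary income: -5.8 - 2.2 + 4.6 = -3.4
Secondary income: 12.8 + 3.0 = 15.8
Current account = 16.1 + 17.9 + (-3.4) + 15.8 = 46.4
(Excluded from the current account — financial account: foreign purchases of equities on the domestic stock exchange 13.3, increase in resident deposits held at foreign banks 10.2, acquisition of a foreign subsidiary by a resident firm (outward FDI) 14.6; capital account: sale of embassy land to a foreign government 0.8, acquisition of foreign patents and trademarks (non-produced assets) 2.2.)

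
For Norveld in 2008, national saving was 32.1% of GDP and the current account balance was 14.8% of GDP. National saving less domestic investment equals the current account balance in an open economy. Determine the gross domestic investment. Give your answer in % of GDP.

17.3

I = S - CA = 32.1 - 14.8 = 17.3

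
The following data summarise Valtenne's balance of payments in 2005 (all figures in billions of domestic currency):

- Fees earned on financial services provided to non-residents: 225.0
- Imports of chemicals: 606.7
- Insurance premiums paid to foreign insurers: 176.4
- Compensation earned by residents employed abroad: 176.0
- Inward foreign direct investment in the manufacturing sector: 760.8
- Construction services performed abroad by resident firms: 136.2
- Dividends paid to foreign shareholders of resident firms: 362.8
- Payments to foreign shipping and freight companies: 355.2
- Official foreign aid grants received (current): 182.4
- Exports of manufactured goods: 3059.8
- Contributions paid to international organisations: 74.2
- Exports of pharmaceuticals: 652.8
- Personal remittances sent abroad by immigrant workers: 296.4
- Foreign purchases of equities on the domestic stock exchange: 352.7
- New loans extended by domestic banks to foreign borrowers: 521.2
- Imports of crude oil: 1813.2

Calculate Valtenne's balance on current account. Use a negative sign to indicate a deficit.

Goods: -606.7 + 3059.8 + 652.8 - 1813.2 = 1292.7
Services: 136.2 + 225.0 - 355.2 - 176.4 = -170.4
Primary income: -362.8 + 176.0 = -186.8
Secondary income: -296.4 + 182.4 - 74.2 = -188.2
Current account = 1292.7 + (-170.4) + (-186.8) + (-188.2) = 747.3
(Excluded from the current account — financial account: inward foreign direct investment in the manufacturing sector 760.8, foreign purchases of equities on the domestic stock exchange 352.7, new loans extended by domestic banks to foreign borrowers 521.2.)

747.3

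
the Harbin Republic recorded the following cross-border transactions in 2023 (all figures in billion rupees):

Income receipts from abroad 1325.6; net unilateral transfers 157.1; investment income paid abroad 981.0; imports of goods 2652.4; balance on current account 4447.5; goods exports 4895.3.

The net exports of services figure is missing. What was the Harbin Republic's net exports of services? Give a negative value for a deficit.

Current account = goods balance + services balance + net primary income + net secondary income
Sum of the known components = 2744.6
Net exports of services = CA - (known components) = 4447.5 - 2744.6 = 1702.9

1702.9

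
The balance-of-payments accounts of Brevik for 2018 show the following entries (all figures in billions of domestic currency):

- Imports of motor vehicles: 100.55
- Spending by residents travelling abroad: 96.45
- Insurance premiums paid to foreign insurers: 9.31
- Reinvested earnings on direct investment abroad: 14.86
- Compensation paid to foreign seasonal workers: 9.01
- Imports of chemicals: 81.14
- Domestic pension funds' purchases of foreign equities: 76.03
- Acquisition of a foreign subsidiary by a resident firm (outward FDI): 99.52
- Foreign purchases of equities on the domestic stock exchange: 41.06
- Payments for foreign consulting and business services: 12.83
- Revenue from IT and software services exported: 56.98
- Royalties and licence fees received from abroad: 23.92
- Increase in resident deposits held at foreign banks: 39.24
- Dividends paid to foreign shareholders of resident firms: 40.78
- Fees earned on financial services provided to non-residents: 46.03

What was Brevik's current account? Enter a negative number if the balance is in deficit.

Goods: -81.14 - 100.55 = -181.69
Services: -12.83 - 9.31 + 56.98 + 23.92 - 96.45 + 46.03 = 8.34
Primary income: 14.86 - 40.78 - 9.01 = -34.93
Current account = (-181.69) + 8.34 + (-34.93) = -208.28
(Excluded from the current account — financial account: domestic pension funds' purchases of foreign equities 76.03, acquisition of a foreign subsidiary by a resident firm (outward FDI) 99.52, foreign purchases of equities on the domestic stock exchange 41.06, increase in resident deposits held at foreign banks 39.24.)

-208.28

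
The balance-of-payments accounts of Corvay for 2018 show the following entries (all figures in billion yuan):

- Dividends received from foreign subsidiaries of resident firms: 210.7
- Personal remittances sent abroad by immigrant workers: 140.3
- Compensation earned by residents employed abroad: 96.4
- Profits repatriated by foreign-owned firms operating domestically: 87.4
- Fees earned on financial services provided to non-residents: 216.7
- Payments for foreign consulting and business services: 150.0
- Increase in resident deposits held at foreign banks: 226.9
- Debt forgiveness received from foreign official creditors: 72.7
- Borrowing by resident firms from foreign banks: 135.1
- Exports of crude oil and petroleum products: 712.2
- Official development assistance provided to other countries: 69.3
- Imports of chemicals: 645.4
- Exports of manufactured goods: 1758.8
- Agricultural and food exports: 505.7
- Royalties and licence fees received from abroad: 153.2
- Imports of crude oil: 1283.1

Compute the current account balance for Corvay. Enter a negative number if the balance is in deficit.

1278.2

Goods: 712.2 + 1758.8 + 505.7 - 645.4 - 1283.1 = 1048.2
Services: 216.7 - 150.0 + 153.2 = 219.9
Primary income: 96.4 - 87.4 + 210.7 = 219.7
Secondary income: -69.3 - 140.3 = -209.6
Current account = 1048.2 + 219.9 + 219.7 + (-209.6) = 1278.2
(Excluded from the current account — financial account: increase in resident deposits held at foreign banks 226.9, borrowing by resident firms from foreign banks 135.1; capital account: debt forgiveness received from foreign official creditors 72.7.)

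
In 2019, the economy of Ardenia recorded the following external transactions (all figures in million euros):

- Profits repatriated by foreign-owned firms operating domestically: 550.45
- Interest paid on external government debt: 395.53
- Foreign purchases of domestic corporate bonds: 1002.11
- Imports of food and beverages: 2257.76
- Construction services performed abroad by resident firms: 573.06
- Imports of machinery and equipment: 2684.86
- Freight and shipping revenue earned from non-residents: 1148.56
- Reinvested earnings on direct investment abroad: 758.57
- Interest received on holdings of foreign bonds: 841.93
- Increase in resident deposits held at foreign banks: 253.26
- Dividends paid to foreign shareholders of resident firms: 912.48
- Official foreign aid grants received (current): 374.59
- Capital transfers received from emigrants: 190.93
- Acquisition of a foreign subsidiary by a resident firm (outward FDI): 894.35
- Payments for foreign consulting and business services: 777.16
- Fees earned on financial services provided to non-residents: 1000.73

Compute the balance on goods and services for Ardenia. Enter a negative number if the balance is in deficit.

Goods: -2684.86 - 2257.76 = -4942.62
Services: 1148.56 + 573.06 - 777.16 + 1000.73 = 1945.19
Trade balance = -4942.62 + 1945.19 = -2997.43
(Excluded from the trade balance — primary income: profits repatriated by foreign-owned firms operating domestically 550.45, interest paid on external government debt 395.53, reinvested earnings on direct investment abroad 758.57, interest received on holdings of foreign bonds 841.93, dividends paid to foreign shareholders of resident firms 912.48; financial account: foreign purchases of domestic corporate bonds 1002.11, increase in resident deposits held at foreign banks 253.26, acquisition of a foreign subsidiary by a resident firm (outward FDI) 894.35; secondary income: official foreign aid grants received (current) 374.59; capital account: capital transfers received from emigrants 190.93.)

-2997.43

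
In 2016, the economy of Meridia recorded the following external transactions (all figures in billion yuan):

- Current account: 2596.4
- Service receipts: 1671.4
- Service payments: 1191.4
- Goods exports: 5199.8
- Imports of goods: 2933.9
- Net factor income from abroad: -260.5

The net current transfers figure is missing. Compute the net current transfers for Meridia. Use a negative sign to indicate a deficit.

Current account = goods balance + services balance + net primary income + net secondary income
Sum of the known components = 2485.4
Net current transfers = CA - (known components) = 2596.4 - 2485.4 = 111.0

111.0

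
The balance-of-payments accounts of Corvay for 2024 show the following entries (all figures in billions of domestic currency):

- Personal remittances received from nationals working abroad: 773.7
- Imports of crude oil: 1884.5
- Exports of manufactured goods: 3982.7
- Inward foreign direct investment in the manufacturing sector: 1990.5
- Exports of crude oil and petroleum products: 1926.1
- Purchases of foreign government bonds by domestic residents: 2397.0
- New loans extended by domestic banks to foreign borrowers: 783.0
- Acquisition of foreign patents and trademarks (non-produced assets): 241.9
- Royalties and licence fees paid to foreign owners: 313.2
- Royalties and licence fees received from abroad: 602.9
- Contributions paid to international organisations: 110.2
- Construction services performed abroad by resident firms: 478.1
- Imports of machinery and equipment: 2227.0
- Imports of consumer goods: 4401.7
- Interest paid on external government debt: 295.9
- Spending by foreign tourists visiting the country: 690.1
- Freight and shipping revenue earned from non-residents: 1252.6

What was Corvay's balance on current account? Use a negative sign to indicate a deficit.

Goods: -4401.7 - 1884.5 + 1926.1 - 2227.0 + 3982.7 = -2604.4
Services: 602.9 + 478.1 + 1252.6 + 690.1 - 313.2 = 2710.5
Primary income: -295.9
Secondary income: -110.2 + 773.7 = 663.5
Current account = (-2604.4) + 2710.5 + (-295.9) + 663.5 = 473.7
(Excluded from the current account — financial account: inward foreign direct investment in the manufacturing sector 1990.5, purchases of foreign government bonds by domestic residents 2397.0, new loans extended by domestic banks to foreign borrowers 783.0; capital account: acquisition of foreign patents and trademarks (non-produced assets) 241.9.)

473.7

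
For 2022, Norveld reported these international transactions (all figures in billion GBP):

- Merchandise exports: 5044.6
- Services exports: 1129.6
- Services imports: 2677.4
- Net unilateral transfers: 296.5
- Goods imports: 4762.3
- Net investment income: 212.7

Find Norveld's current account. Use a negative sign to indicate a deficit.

Goods balance = 5044.6 - 4762.3 = 282.3
Services balance = 1129.6 - 2677.4 = -1547.8
Trade balance (goods + services) = 282.3 + (-1547.8) = -1265.5
Net primary income = 212.7
Net secondary income = 296.5
Current account = -1265.5 + 212.7 + 296.5 = -756.3

-756.3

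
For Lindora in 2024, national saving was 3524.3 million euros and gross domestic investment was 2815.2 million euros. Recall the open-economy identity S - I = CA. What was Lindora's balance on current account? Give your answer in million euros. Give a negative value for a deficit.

CA = S - I = 3524.3 - 2815.2 = 709.1

709.1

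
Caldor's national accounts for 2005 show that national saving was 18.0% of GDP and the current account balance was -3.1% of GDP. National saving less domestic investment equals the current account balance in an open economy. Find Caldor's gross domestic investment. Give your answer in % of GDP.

21.1

I = S - CA = 18.0 - (-3.1) = 21.1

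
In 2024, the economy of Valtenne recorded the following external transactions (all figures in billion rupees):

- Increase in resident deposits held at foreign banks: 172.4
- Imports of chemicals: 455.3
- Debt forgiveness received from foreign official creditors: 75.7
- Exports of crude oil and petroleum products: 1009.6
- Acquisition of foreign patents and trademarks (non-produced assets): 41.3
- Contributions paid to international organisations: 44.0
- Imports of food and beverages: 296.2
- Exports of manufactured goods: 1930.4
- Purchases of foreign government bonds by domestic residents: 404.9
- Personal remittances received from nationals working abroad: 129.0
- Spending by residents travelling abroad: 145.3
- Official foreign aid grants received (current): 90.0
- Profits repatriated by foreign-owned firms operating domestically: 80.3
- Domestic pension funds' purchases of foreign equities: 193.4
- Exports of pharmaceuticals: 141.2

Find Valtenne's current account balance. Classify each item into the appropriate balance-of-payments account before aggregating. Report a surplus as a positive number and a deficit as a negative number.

Goods: 1009.6 + 1930.4 - 296.2 + 141.2 - 455.3 = 2329.7
Services: -145.3
Primary income: -80.3
Secondary income: 129.0 + 90.0 - 44.0 = 175.0
Current account = 2329.7 + (-145.3) + (-80.3) + 175.0 = 2279.1
(Excluded from the current account — financial account: increase in resident deposits held at foreign banks 172.4, purchases of foreign government bonds by domestic residents 404.9, domestic pension funds' purchases of foreign equities 193.4; capital account: debt forgiveness received from foreign official creditors 75.7, acquisition of foreign patents and trademarks (non-produced assets) 41.3.)

2279.1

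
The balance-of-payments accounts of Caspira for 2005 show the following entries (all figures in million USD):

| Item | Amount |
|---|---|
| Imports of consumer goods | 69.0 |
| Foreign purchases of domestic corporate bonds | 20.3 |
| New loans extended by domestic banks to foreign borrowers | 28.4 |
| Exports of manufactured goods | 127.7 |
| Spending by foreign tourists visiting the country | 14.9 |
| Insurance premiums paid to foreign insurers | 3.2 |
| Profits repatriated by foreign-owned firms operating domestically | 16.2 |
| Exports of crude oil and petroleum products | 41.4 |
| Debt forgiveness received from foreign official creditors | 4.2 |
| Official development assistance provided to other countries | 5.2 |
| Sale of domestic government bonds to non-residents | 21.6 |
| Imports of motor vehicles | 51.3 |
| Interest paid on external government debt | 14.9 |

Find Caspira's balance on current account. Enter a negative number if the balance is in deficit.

Goods: -69.0 + 41.4 - 51.3 + 127.7 = 48.8
Services: -3.2 + 14.9 = 11.7
Primary income: -14.9 - 16.2 = -31.1
Secondary income: -5.2
Current account = 48.8 + 11.7 + (-31.1) + (-5.2) = 24.2
(Excluded from the current account — financial account: foreign purchases of domestic corporate bonds 20.3, new loans extended by domestic banks to foreign borrowers 28.4, sale of domestic government bonds to non-residents 21.6; capital account: debt forgiveness received from foreign official creditors 4.2.)

24.2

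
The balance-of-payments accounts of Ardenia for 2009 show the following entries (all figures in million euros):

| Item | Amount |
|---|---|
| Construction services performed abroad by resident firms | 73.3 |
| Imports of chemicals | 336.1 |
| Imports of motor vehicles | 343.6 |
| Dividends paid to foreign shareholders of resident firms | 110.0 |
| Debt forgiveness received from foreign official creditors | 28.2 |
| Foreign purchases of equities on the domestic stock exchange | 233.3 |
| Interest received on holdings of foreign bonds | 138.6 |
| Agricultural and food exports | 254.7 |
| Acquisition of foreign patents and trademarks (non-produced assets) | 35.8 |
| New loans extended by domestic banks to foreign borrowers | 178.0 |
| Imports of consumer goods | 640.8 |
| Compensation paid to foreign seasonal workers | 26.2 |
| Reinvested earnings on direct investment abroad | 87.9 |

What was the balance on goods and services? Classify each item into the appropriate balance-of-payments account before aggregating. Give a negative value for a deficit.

-992.5

Goods: -343.6 - 640.8 + 254.7 - 336.1 = -1065.8
Services: 73.3
Trade balance = -1065.8 + 73.3 = -992.5
(Excluded from the trade balance — primary income: dividends paid to foreign shareholders of resident firms 110.0, interest received on holdings of foreign bonds 138.6, compensation paid to foreign seasonal workers 26.2, reinvested earnings on direct investment abroad 87.9; capital account: debt forgiveness received from foreign official creditors 28.2, acquisition of foreign patents and trademarks (non-produced assets) 35.8; financial account: foreign purchases of equities on the domestic stock exchange 233.3, new loans extended by domestic banks to foreign borrowers 178.0.)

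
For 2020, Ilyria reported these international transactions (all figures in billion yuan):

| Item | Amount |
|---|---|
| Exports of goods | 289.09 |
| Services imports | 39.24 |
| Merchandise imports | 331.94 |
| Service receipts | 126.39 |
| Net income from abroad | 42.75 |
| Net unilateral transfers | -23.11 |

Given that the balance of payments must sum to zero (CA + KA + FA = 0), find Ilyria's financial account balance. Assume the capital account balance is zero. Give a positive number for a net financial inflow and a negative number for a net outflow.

Goods balance = 289.09 - 331.94 = -42.85
Services balance = 126.39 - 39.24 = 87.15
Trade balance (goods + services) = -42.85 + 87.15 = 44.30
Net primary income = 42.75
Net secondary income = -23.11
Current account = 44.30 + 42.75 + (-23.11) = 63.94
Financial account = -(63.94) = -63.94

-63.94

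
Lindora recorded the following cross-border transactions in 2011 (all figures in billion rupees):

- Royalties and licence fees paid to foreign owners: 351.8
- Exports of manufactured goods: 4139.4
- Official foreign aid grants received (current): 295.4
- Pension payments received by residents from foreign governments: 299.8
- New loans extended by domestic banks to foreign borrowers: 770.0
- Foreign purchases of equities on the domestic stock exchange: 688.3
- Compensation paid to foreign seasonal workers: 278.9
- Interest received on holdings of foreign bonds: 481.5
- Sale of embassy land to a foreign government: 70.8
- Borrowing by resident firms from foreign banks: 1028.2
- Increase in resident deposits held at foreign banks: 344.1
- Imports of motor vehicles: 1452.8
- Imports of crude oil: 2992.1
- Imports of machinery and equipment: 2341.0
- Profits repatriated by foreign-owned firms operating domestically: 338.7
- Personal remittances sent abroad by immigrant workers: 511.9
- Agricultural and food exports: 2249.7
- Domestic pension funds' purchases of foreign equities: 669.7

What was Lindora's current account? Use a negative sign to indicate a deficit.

Goods: -2341.0 - 1452.8 + 2249.7 + 4139.4 - 2992.1 = -396.8
Services: -351.8
Primary income: -278.9 + 481.5 - 338.7 = -136.1
Secondary income: 299.8 + 295.4 - 511.9 = 83.3
Current account = (-396.8) + (-351.8) + (-136.1) + 83.3 = -801.4
(Excluded from the current account — financial account: new loans extended by domestic banks to foreign borrowers 770.0, foreign purchases of equities on the domestic stock exchange 688.3, borrowing by resident firms from foreign banks 1028.2, increase in resident deposits held at foreign banks 344.1, domestic pension funds' purchases of foreign equities 669.7; capital account: sale of embassy land to a foreign government 70.8.)

-801.4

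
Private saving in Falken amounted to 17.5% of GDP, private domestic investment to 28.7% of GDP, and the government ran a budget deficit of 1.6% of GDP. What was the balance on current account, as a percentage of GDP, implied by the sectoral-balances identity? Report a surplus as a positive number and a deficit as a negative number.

By the sectoral-balances identity, CA = (S_private - I) + (T - G).
Private balance = 17.5 - 28.7 = -11.2
Government balance (T - G) = -1.6
CA = -11.2 + (-1.6) = -12.8

-12.8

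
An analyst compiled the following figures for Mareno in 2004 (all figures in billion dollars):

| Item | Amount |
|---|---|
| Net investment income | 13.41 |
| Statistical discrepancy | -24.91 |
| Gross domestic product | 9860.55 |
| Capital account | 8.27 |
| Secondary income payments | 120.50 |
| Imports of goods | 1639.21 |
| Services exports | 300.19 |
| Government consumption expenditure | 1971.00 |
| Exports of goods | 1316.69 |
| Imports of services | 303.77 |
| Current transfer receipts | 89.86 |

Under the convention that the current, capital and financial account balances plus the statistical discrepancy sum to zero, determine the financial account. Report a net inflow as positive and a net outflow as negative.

359.97

Goods balance = 1316.69 - 1639.21 = -322.52
Services balance = 300.19 - 303.77 = -3.58
Trade balance (goods + services) = -322.52 + (-3.58) = -326.10
Net primary income = 13.41
Net secondary income = 89.86 - 120.50 = -30.64
Current account = -326.10 + 13.41 + (-30.64) = -343.33
Financial account = -(-343.33 + 8.27 + (-24.91)) = 359.97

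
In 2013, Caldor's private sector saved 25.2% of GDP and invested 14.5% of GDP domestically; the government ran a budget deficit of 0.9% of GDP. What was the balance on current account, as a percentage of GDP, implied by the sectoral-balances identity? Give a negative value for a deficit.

9.8

By the sectoral-balances identity, CA = (S_private - I) + (T - G).
Private balance = 25.2 - 14.5 = 10.7
Government balance (T - G) = -0.9
CA = 10.7 + (-0.9) = 9.8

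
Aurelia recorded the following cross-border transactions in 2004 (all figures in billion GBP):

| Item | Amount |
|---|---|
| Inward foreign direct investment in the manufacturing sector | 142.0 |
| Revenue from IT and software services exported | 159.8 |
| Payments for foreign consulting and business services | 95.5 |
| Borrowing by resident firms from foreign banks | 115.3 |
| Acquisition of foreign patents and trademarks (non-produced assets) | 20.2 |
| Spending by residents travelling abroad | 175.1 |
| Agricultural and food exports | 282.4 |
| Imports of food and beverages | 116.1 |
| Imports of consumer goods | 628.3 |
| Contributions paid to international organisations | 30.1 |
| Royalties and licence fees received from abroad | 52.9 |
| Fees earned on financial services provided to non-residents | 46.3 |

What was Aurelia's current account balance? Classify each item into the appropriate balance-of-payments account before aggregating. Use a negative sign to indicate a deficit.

Goods: -628.3 - 116.1 + 282.4 = -462.0
Services: -175.1 + 46.3 - 95.5 + 52.9 + 159.8 = -11.6
Secondary income: -30.1
Current account = (-462.0) + (-11.6) + (-30.1) = -503.7
(Excluded from the current account — financial account: inward foreign direct investment in the manufacturing sector 142.0, borrowing by resident firms from foreign banks 115.3; capital account: acquisition of foreign patents and trademarks (non-produced assets) 20.2.)

-503.7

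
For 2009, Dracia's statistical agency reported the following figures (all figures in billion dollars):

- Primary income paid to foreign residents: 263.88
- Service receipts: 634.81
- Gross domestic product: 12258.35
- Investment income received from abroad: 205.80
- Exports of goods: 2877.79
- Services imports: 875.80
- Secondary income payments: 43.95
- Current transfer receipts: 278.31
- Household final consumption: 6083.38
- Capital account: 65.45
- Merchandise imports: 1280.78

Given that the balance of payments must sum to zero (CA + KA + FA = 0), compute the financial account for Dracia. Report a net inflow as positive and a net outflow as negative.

Goods balance = 2877.79 - 1280.78 = 1597.01
Services balance = 634.81 - 875.80 = -240.99
Trade balance (goods + services) = 1597.01 + (-240.99) = 1356.02
Net primary income = 205.80 - 263.88 = -58.08
Net secondary income = 278.31 - 43.95 = 234.36
Current account = 1356.02 + (-58.08) + 234.36 = 1532.30
Financial account = -(1532.30 + 65.45) = -1597.75

-1597.75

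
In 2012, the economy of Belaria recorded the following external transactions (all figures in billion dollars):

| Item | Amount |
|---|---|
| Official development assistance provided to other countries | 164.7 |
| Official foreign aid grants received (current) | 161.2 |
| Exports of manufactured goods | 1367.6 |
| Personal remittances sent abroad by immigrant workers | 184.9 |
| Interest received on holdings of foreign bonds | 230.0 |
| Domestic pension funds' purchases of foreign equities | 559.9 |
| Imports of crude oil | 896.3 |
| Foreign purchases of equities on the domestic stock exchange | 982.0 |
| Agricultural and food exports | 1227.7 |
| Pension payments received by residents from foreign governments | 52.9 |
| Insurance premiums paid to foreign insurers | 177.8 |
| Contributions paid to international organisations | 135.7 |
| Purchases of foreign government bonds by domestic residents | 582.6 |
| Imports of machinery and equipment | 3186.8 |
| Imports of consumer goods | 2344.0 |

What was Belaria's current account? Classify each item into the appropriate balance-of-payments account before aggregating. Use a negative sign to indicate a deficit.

-4050.8

Goods: -896.3 + 1367.6 - 3186.8 - 2344.0 + 1227.7 = -3831.8
Services: -177.8
Primary income: 230.0
Secondary income: 52.9 - 135.7 - 184.9 - 164.7 + 161.2 = -271.2
Current account = (-3831.8) + (-177.8) + 230.0 + (-271.2) = -4050.8
(Excluded from the current account — financial account: domestic pension funds' purchases of foreign equities 559.9, foreign purchases of equities on the domestic stock exchange 982.0, purchases of foreign government bonds by domestic residents 582.6.)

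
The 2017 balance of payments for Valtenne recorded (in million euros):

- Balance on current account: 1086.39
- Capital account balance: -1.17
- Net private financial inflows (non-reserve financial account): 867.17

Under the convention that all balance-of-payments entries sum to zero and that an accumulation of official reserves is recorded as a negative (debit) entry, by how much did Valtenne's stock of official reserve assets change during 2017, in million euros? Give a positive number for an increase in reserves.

Official reserve transactions balance = -(1086.39 + (-1.17) + 867.17) = -1952.39
An accumulation of reserves is recorded as a debit (negative entry), so the change in the stock of reserves is the negative of that balance.
Change in official reserves = -(-1952.39) = 1952.39

1952.39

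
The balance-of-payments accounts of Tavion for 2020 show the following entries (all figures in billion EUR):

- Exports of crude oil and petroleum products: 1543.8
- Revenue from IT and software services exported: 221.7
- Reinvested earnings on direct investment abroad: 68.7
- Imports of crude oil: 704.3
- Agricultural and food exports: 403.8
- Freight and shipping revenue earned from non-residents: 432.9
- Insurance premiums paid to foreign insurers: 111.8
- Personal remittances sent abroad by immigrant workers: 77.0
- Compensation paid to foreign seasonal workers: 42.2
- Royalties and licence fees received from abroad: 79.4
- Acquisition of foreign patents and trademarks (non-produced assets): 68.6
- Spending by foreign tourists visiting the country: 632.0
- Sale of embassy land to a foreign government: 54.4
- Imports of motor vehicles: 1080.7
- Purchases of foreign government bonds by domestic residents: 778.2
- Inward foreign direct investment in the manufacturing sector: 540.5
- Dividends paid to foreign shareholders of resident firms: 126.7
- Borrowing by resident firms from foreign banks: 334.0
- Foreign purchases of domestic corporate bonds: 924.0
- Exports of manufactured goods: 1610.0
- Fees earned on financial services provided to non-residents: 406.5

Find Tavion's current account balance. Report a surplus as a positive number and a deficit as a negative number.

3256.1

Goods: 403.8 + 1610.0 + 1543.8 - 704.3 - 1080.7 = 1772.6
Services: -111.8 + 406.5 + 632.0 + 432.9 + 221.7 + 79.4 = 1660.7
Primary income: -126.7 + 68.7 - 42.2 = -100.2
Secondary income: -77.0
Current account = 1772.6 + 1660.7 + (-100.2) + (-77.0) = 3256.1
(Excluded from the current account — capital account: acquisition of foreign patents and trademarks (non-produced assets) 68.6, sale of embassy land to a foreign government 54.4; financial account: purchases of foreign government bonds by domestic residents 778.2, inward foreign direct investment in the manufacturing sector 540.5, borrowing by resident firms from foreign banks 334.0, foreign purchases of domestic corporate bonds 924.0.)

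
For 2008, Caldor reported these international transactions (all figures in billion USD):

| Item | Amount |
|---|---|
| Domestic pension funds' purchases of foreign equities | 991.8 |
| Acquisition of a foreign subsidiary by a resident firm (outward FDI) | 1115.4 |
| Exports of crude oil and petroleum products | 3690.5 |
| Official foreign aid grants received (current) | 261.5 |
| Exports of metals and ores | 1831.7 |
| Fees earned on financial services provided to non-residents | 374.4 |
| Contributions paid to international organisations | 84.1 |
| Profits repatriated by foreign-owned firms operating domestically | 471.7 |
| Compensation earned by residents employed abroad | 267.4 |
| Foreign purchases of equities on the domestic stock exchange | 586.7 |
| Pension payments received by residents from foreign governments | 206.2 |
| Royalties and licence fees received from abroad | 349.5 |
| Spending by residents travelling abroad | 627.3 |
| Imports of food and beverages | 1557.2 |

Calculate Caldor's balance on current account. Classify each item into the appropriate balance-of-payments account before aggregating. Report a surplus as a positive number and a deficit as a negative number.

4240.9

Goods: 1831.7 - 1557.2 + 3690.5 = 3965.0
Services: 349.5 - 627.3 + 374.4 = 96.6
Primary income: -471.7 + 267.4 = -204.3
Secondary income: -84.1 + 206.2 + 261.5 = 383.6
Current account = 3965.0 + 96.6 + (-204.3) + 383.6 = 4240.9
(Excluded from the current account — financial account: domestic pension funds' purchases of foreign equities 991.8, acquisition of a foreign subsidiary by a resident firm (outward FDI) 1115.4, foreign purchases of equities on the domestic stock exchange 586.7.)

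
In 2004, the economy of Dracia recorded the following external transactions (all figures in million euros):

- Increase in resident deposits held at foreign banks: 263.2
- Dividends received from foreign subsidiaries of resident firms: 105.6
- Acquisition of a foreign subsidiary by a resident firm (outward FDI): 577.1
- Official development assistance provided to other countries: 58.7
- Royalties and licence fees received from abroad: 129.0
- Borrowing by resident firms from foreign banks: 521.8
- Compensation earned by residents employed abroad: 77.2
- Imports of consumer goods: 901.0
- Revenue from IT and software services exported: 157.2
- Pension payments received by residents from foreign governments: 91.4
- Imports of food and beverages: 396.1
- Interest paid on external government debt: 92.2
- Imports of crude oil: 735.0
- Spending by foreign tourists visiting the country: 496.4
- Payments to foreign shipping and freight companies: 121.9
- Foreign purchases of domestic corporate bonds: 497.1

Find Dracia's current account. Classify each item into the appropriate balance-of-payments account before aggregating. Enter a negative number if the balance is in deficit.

-1248.1

Goods: -901.0 - 396.1 - 735.0 = -2032.1
Services: 129.0 - 121.9 + 157.2 + 496.4 = 660.7
Primary income: 77.2 + 105.6 - 92.2 = 90.6
Secondary income: 91.4 - 58.7 = 32.7
Current account = (-2032.1) + 660.7 + 90.6 + 32.7 = -1248.1
(Excluded from the current account — financial account: increase in resident deposits held at foreign banks 263.2, acquisition of a foreign subsidiary by a resident firm (outward FDI) 577.1, borrowing by resident firms from foreign banks 521.8, foreign purchases of domestic corporate bonds 497.1.)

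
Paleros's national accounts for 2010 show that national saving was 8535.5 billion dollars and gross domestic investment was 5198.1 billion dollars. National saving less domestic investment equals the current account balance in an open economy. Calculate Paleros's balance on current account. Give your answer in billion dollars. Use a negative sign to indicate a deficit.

3337.4

S - I = CA (net lending to the rest of the world).
CA = S - I = 8535.5 - 5198.1 = 3337.4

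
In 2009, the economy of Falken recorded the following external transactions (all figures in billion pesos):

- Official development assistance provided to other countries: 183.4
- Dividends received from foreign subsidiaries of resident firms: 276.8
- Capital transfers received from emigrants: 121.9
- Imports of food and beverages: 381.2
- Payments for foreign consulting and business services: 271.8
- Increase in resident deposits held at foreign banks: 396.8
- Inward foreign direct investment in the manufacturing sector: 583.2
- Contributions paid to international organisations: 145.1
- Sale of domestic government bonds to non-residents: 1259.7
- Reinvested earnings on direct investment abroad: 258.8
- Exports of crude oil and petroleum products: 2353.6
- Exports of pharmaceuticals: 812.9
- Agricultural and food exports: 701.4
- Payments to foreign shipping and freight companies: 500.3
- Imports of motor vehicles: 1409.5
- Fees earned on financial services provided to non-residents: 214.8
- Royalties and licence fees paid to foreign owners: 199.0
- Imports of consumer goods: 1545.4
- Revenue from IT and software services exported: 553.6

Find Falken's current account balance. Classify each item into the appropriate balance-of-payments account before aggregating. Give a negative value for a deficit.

Goods: -1409.5 + 701.4 - 381.2 - 1545.4 + 2353.6 + 812.9 = 531.8
Services: 214.8 - 199.0 - 271.8 - 500.3 + 553.6 = -202.7
Primary income: 258.8 + 276.8 = 535.6
Secondary income: -145.1 - 183.4 = -328.5
Current account = 531.8 + (-202.7) + 535.6 + (-328.5) = 536.2
(Excluded from the current account — capital account: capital transfers received from emigrants 121.9; financial account: increase in resident deposits held at foreign banks 396.8, inward foreign direct investment in the manufacturing sector 583.2, sale of domestic government bonds to non-residents 1259.7.)

536.2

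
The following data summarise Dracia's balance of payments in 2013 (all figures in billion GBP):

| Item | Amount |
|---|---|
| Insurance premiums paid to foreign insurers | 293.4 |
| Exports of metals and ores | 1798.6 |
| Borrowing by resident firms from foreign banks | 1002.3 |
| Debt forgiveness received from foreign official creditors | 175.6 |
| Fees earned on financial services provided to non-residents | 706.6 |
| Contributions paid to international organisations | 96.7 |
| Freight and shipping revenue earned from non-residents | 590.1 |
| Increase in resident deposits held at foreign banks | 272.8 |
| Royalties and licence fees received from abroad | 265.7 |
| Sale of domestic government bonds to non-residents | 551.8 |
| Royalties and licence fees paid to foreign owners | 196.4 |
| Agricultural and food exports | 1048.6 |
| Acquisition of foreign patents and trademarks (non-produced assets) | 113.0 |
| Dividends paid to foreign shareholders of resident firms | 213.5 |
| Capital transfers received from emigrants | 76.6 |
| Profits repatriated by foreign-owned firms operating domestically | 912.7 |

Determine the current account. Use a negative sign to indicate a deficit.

Goods: 1048.6 + 1798.6 = 2847.2
Services: 590.1 + 706.6 - 196.4 + 265.7 - 293.4 = 1072.6
Primary income: -912.7 - 213.5 = -1126.2
Secondary income: -96.7
Current account = 2847.2 + 1072.6 + (-1126.2) + (-96.7) = 2696.9
(Excluded from the current account — financial account: borrowing by resident firms from foreign banks 1002.3, increase in resident deposits held at foreign banks 272.8, sale of domestic government bonds to non-residents 551.8; capital account: debt forgiveness received from foreign official creditors 175.6, acquisition of foreign patents and trademarks (non-produced assets) 113.0, capital transfers received from emigrants 76.6.)

2696.9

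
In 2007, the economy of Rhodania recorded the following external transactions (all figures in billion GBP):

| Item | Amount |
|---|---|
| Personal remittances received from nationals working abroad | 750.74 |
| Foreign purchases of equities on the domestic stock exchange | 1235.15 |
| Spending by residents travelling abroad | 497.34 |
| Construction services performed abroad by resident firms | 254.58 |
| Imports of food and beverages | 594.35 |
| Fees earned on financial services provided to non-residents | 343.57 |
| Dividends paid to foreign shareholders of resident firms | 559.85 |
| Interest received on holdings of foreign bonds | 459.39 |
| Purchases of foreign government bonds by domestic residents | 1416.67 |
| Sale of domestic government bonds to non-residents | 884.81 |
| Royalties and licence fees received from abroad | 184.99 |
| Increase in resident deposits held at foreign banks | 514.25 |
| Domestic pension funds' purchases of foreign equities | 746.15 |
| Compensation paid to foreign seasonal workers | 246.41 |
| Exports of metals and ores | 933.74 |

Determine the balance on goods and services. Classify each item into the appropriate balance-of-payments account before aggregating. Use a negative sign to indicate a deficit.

625.19

Goods: -594.35 + 933.74 = 339.39
Services: 343.57 + 184.99 - 497.34 + 254.58 = 285.80
Trade balance = 339.39 + 285.80 = 625.19
(Excluded from the trade balance — secondary income: personal remittances received from nationals working abroad 750.74; financial account: foreign purchases of equities on the domestic stock exchange 1235.15, purchases of foreign government bonds by domestic residents 1416.67, sale of domestic government bonds to non-residents 884.81, increase in resident deposits held at foreign banks 514.25, domestic pension funds' purchases of foreign equities 746.15; primary income: dividends paid to foreign shareholders of resident firms 559.85, interest received on holdings of foreign bonds 459.39, compensation paid to foreign seasonal workers 246.41.)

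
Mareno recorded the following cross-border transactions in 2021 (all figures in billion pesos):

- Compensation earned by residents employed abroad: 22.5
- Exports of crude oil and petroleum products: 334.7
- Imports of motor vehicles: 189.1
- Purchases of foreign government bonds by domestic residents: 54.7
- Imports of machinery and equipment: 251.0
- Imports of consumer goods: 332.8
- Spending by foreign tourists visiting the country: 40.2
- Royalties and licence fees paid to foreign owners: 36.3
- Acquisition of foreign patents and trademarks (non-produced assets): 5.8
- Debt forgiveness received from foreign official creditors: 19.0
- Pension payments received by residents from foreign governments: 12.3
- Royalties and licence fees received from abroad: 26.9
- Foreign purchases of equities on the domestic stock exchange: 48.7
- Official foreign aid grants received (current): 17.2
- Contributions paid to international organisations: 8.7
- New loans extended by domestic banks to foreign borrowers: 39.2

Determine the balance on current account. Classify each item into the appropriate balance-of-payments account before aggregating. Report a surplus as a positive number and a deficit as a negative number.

Goods: 334.7 - 332.8 - 189.1 - 251.0 = -438.2
Services: 40.2 + 26.9 - 36.3 = 30.8
Primary income: 22.5
Secondary income: 12.3 + 17.2 - 8.7 = 20.8
Current account = (-438.2) + 30.8 + 22.5 + 20.8 = -364.1
(Excluded from the current account — financial account: purchases of foreign government bonds by domestic residents 54.7, foreign purchases of equities on the domestic stock exchange 48.7, new loans extended by domestic banks to foreign borrowers 39.2; capital account: acquisition of foreign patents and trademarks (non-produced assets) 5.8, debt forgiveness received from foreign official creditors 19.0.)

-364.1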